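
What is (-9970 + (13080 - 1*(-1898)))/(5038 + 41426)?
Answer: 313/2904 ≈ 0.10778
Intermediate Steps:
(-9970 + (13080 - 1*(-1898)))/(5038 + 41426) = (-9970 + (13080 + 1898))/46464 = (-9970 + 14978)*(1/46464) = 5008*(1/46464) = 313/2904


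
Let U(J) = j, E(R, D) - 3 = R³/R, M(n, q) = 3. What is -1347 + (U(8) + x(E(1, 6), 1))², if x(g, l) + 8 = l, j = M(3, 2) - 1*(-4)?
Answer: -1347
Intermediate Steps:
j = 7 (j = 3 - 1*(-4) = 3 + 4 = 7)
E(R, D) = 3 + R² (E(R, D) = 3 + R³/R = 3 + R²)
x(g, l) = -8 + l
U(J) = 7
-1347 + (U(8) + x(E(1, 6), 1))² = -1347 + (7 + (-8 + 1))² = -1347 + (7 - 7)² = -1347 + 0² = -1347 + 0 = -1347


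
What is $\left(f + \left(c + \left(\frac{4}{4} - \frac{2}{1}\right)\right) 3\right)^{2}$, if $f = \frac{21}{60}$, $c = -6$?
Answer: $\frac{170569}{400} \approx 426.42$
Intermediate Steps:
$f = \frac{7}{20}$ ($f = 21 \cdot \frac{1}{60} = \frac{7}{20} \approx 0.35$)
$\left(f + \left(c + \left(\frac{4}{4} - \frac{2}{1}\right)\right) 3\right)^{2} = \left(\frac{7}{20} + \left(-6 + \left(\frac{4}{4} - \frac{2}{1}\right)\right) 3\right)^{2} = \left(\frac{7}{20} + \left(-6 + \left(4 \cdot \frac{1}{4} - 2\right)\right) 3\right)^{2} = \left(\frac{7}{20} + \left(-6 + \left(1 - 2\right)\right) 3\right)^{2} = \left(\frac{7}{20} + \left(-6 - 1\right) 3\right)^{2} = \left(\frac{7}{20} - 21\right)^{2} = \left(- \frac{413}{20}\right)^{2} = \frac{170569}{400}$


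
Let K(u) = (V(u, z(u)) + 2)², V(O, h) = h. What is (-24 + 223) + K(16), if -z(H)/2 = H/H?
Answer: 199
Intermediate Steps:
z(H) = -2 (z(H) = -2*H/H = -2*1 = -2)
K(u) = 0 (K(u) = (-2 + 2)² = 0² = 0)
(-24 + 223) + K(16) = (-24 + 223) + 0 = 199 + 0 = 199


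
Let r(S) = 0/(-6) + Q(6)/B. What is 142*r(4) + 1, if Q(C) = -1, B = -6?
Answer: 74/3 ≈ 24.667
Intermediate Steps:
r(S) = ⅙ (r(S) = 0/(-6) - 1/(-6) = 0*(-⅙) - 1*(-⅙) = 0 + ⅙ = ⅙)
142*r(4) + 1 = 142*(⅙) + 1 = 71/3 + 1 = 74/3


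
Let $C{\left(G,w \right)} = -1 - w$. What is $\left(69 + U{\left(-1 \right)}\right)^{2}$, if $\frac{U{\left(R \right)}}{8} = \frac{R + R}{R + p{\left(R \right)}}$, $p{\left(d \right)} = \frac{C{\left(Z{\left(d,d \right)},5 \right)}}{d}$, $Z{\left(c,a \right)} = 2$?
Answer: $\frac{108241}{25} \approx 4329.6$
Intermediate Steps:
$p{\left(d \right)} = - \frac{6}{d}$ ($p{\left(d \right)} = \frac{-1 - 5}{d} = - \frac{6}{d}$)
$U{\left(R \right)} = \frac{16 R}{R - \frac{6}{R}}$ ($U{\left(R \right)} = 8 \frac{R + R}{R - \frac{6}{R}} = 8 \frac{2 R}{R - \frac{6}{R}} = \frac{16 R}{R - \frac{6}{R}}$)
$\left(69 + U{\left(-1 \right)}\right)^{2} = \left(69 + \frac{16 \left(-1\right)^{2}}{-6 + \left(-1\right)^{2}}\right)^{2} = \left(69 + 16 \cdot 1 \frac{1}{-6 + 1}\right)^{2} = \left(69 + 16 \cdot 1 \frac{1}{-5}\right)^{2} = \left(69 + 16 \cdot 1 \left(- \frac{1}{5}\right)\right)^{2} = \left(69 - \frac{16}{5}\right)^{2} = \left(\frac{329}{5}\right)^{2} = \frac{108241}{25}$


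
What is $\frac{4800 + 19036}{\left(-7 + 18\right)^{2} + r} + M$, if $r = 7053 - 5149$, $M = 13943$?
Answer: $\frac{28258411}{2025} \approx 13955.0$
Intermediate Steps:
$r = 1904$ ($r = 7053 - 5149 = 1904$)
$\frac{4800 + 19036}{\left(-7 + 18\right)^{2} + r} + M = \frac{4800 + 19036}{\left(-7 + 18\right)^{2} + 1904} + 13943 = \frac{23836}{11^{2} + 1904} + 13943 = \frac{23836}{121 + 1904} + 13943 = \frac{23836}{2025} + 13943 = \frac{28258411}{2025}$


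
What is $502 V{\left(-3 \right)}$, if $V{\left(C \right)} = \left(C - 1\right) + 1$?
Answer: $-1506$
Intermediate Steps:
$V{\left(C \right)} = C$ ($V{\left(C \right)} = \left(-1 + C\right) + 1 = C$)
$502 V{\left(-3 \right)} = 502 \left(-3\right) = -1506$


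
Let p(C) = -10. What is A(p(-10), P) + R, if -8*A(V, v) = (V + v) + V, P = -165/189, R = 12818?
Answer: 6461587/504 ≈ 12821.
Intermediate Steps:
P = -55/63 (P = -165*1/189 = -55/63 ≈ -0.87302)
A(V, v) = -V/4 - v/8 (A(V, v) = -((V + v) + V)/8 = -(v + 2*V)/8 = -V/4 - v/8)
A(p(-10), P) + R = (-¼*(-10) - ⅛*(-55/63)) + 12818 = (5/2 + 55/504) + 12818 = 1315/504 + 12818 = 6461587/504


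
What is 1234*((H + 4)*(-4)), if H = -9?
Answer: 24680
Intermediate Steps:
1234*((H + 4)*(-4)) = 1234*((-9 + 4)*(-4)) = 1234*(-5*(-4)) = 1234*20 = 24680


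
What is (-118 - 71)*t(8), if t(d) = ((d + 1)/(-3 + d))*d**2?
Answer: -108864/5 ≈ -21773.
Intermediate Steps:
t(d) = d**2*(1 + d)/(-3 + d) (t(d) = ((1 + d)/(-3 + d))*d**2 = d**2*(1 + d)/(-3 + d))
(-118 - 71)*t(8) = (-118 - 71)*(8**2*(1 + 8)/(-3 + 8)) = -12096*9/5 = -189*576/5 = -108864/5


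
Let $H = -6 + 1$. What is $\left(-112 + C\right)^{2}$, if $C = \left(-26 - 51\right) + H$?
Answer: $37636$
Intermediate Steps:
$H = -5$
$C = -82$ ($C = \left(-26 - 51\right) - 5 = -77 - 5 = -82$)
$\left(-112 + C\right)^{2} = \left(-112 - 82\right)^{2} = \left(-194\right)^{2} = 37636$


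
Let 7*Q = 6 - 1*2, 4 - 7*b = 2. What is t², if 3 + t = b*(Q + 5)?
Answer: 4761/2401 ≈ 1.9829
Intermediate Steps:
b = 2/7 (b = 4/7 - ⅐*2 = 4/7 - 2/7 = 2/7 ≈ 0.28571)
Q = 4/7 (Q = (6 - 1*2)/7 = (6 - 2)/7 = (⅐)*4 = 4/7 ≈ 0.57143)
t = -69/49 (t = -3 + 2*(4/7 + 5)/7 = -3 + (2/7)*(39/7) = -3 + 78/49 = -69/49 ≈ -1.4082)
t² = (-69/49)² = 4761/2401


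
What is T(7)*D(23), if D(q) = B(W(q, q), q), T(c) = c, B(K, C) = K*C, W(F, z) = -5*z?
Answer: -18515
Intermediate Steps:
B(K, C) = C*K
D(q) = -5*q² (D(q) = q*(-5*q) = -5*q²)
T(7)*D(23) = 7*(-5*23²) = 7*(-5*529) = 7*(-2645) = -18515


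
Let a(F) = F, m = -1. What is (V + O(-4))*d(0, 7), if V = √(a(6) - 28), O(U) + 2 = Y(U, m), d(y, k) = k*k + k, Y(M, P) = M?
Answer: -336 + 56*I*√22 ≈ -336.0 + 262.66*I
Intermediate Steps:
d(y, k) = k + k² (d(y, k) = k² + k = k + k²)
O(U) = -2 + U
V = I*√22 (V = √(6 - 28) = √(-22) = I*√22 ≈ 4.6904*I)
(V + O(-4))*d(0, 7) = (I*√22 + (-2 - 4))*(7*(1 + 7)) = (I*√22 - 6)*(7*8) = (-6 + I*√22)*56 = -336 + 56*I*√22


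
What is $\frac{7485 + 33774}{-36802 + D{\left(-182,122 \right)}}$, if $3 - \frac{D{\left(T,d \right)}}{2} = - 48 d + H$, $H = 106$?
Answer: $- \frac{809}{496} \approx -1.631$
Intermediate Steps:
$D{\left(T,d \right)} = -206 + 96 d$ ($D{\left(T,d \right)} = 6 - 2 \left(- 48 d + 106\right) = 6 - 2 \left(106 - 48 d\right) = 6 + \left(-212 + 96 d\right) = -206 + 96 d$)
$\frac{7485 + 33774}{-36802 + D{\left(-182,122 \right)}} = \frac{7485 + 33774}{-36802 + \left(-206 + 96 \cdot 122\right)} = \frac{41259}{-36802 + \left(-206 + 11712\right)} = \frac{41259}{-36802 + 11506} = \frac{41259}{-25296} = 41259 \left(- \frac{1}{25296}\right) = - \frac{809}{496}$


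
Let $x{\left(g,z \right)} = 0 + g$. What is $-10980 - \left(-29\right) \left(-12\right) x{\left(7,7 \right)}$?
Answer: $-13416$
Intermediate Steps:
$x{\left(g,z \right)} = g$
$-10980 - \left(-29\right) \left(-12\right) x{\left(7,7 \right)} = -10980 - \left(-29\right) \left(-12\right) 7 = -10980 - 348 \cdot 7 = -10980 - 2436 = -13416$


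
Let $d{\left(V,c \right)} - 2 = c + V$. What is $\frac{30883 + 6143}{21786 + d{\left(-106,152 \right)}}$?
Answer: $\frac{2057}{1213} \approx 1.6958$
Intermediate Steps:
$d{\left(V,c \right)} = 2 + V + c$ ($d{\left(V,c \right)} = 2 + \left(c + V\right) = 2 + \left(V + c\right) = 2 + V + c$)
$\frac{30883 + 6143}{21786 + d{\left(-106,152 \right)}} = \frac{30883 + 6143}{21786 + \left(2 - 106 + 152\right)} = \frac{37026}{21786 + 48} = \frac{37026}{21834} = 37026 \cdot \frac{1}{21834} = \frac{2057}{1213}$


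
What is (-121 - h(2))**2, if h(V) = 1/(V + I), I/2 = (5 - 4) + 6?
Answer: 3751969/256 ≈ 14656.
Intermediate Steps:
I = 14 (I = 2*((5 - 4) + 6) = 2*(1 + 6) = 2*7 = 14)
h(V) = 1/(14 + V) (h(V) = 1/(V + 14) = 1/(14 + V))
(-121 - h(2))**2 = (-121 - 1/(14 + 2))**2 = (-121 - 1/16)**2 = (-1937/16)**2 = 3751969/256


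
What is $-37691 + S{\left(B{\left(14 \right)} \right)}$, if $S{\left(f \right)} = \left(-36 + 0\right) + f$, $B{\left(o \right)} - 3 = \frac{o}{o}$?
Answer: $-37723$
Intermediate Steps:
$B{\left(o \right)} = 4$ ($B{\left(o \right)} = 3 + \frac{o}{o} = 3 + 1 = 4$)
$S{\left(f \right)} = -36 + f$
$-37691 + S{\left(B{\left(14 \right)} \right)} = -37691 + \left(-36 + 4\right) = -37691 - 32 = -37723$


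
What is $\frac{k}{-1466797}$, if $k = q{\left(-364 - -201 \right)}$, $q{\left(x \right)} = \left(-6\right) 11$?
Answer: $\frac{66}{1466797} \approx 4.4996 \cdot 10^{-5}$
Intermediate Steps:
$q{\left(x \right)} = -66$
$k = -66$
$\frac{k}{-1466797} = - \frac{66}{-1466797} = \left(-66\right) \left(- \frac{1}{1466797}\right) = \frac{66}{1466797}$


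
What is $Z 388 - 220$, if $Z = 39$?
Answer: $14912$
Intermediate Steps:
$Z 388 - 220 = 39 \cdot 388 - 220 = 15132 - 220 = 14912$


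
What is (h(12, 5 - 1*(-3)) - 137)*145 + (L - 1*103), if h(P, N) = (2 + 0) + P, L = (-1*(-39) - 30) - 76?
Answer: -18005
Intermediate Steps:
L = -67 (L = (39 - 30) - 76 = 9 - 76 = -67)
h(P, N) = 2 + P
(h(12, 5 - 1*(-3)) - 137)*145 + (L - 1*103) = ((2 + 12) - 137)*145 + (-67 - 1*103) = (14 - 137)*145 + (-67 - 103) = -123*145 - 170 = -17835 - 170 = -18005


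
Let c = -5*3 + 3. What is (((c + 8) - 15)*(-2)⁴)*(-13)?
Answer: 3952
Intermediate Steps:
c = -12 (c = -15 + 3 = -12)
(((c + 8) - 15)*(-2)⁴)*(-13) = (((-12 + 8) - 15)*(-2)⁴)*(-13) = ((-4 - 15)*16)*(-13) = -19*16*(-13) = -304*(-13) = 3952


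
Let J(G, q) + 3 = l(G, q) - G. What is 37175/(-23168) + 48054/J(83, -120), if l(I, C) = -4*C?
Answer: 549334061/4564096 ≈ 120.36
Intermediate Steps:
J(G, q) = -3 - G - 4*q (J(G, q) = -3 + (-4*q - G) = -3 + (-G - 4*q) = -3 - G - 4*q)
37175/(-23168) + 48054/J(83, -120) = 37175/(-23168) + 48054/(-3 - 1*83 - 4*(-120)) = 37175*(-1/23168) + 48054/(-3 - 83 + 480) = -37175/23168 + 48054/394 = -37175/23168 + 48054*(1/394) = -37175/23168 + 24027/197 = 549334061/4564096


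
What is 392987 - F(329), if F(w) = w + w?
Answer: 392329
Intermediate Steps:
F(w) = 2*w
392987 - F(329) = 392987 - 2*329 = 392987 - 1*658 = 392987 - 658 = 392329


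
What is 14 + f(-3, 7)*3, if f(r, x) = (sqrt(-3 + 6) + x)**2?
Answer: 170 + 42*sqrt(3) ≈ 242.75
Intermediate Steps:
f(r, x) = (x + sqrt(3))**2 (f(r, x) = (sqrt(3) + x)**2 = (x + sqrt(3))**2)
14 + f(-3, 7)*3 = 14 + (7 + sqrt(3))**2*3 = 14 + 3*(7 + sqrt(3))**2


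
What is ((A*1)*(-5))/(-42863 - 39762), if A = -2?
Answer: -2/16525 ≈ -0.00012103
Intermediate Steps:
((A*1)*(-5))/(-42863 - 39762) = (-2*1*(-5))/(-42863 - 39762) = (-2*(-5))/(-82625) = -1/82625*10 = -2/16525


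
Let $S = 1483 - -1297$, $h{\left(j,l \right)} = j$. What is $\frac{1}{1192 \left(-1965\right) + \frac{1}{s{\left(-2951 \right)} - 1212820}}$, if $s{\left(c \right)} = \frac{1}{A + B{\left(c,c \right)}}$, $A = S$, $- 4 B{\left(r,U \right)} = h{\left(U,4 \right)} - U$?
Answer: $- \frac{3371639599}{7897323999948500} \approx -4.2693 \cdot 10^{-7}$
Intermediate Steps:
$S = 2780$ ($S = 1483 + 1297 = 2780$)
$B{\left(r,U \right)} = 0$ ($B{\left(r,U \right)} = - \frac{U - U}{4} = \left(- \frac{1}{4}\right) 0 = 0$)
$A = 2780$
$s{\left(c \right)} = \frac{1}{2780}$ ($s{\left(c \right)} = \frac{1}{2780 + 0} = \frac{1}{2780}$)
$\frac{1}{1192 \left(-1965\right) + \frac{1}{s{\left(-2951 \right)} - 1212820}} = \frac{1}{1192 \left(-1965\right) + \frac{1}{\frac{1}{2780} - 1212820}} = \frac{1}{-2342280 + \frac{1}{- \frac{3371639599}{2780}}} = \frac{1}{-2342280 - \frac{2780}{3371639599}} = \frac{1}{- \frac{7897323999948500}{3371639599}} = - \frac{3371639599}{7897323999948500}$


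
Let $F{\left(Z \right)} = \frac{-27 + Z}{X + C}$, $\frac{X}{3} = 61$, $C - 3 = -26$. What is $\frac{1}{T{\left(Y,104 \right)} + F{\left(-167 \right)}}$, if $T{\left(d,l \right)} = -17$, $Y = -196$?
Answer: $- \frac{80}{1457} \approx -0.054907$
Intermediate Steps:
$C = -23$ ($C = 3 - 26 = -23$)
$X = 183$ ($X = 3 \cdot 61 = 183$)
$F{\left(Z \right)} = - \frac{27}{160} + \frac{Z}{160}$ ($F{\left(Z \right)} = \frac{-27 + Z}{183 - 23} = \frac{-27 + Z}{160} = \left(-27 + Z\right) \frac{1}{160} = - \frac{27}{160} + \frac{Z}{160}$)
$\frac{1}{T{\left(Y,104 \right)} + F{\left(-167 \right)}} = \frac{1}{-17 + \left(- \frac{27}{160} + \frac{1}{160} \left(-167\right)\right)} = \frac{1}{-17 - \frac{97}{80}} = \frac{1}{- \frac{1457}{80}} = - \frac{80}{1457}$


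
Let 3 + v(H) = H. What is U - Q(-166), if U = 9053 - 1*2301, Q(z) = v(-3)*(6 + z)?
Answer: 5792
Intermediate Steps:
v(H) = -3 + H
Q(z) = -36 - 6*z (Q(z) = (-3 - 3)*(6 + z) = -6*(6 + z) = -36 - 6*z)
U = 6752 (U = 9053 - 2301 = 6752)
U - Q(-166) = 6752 - (-36 - 6*(-166)) = 6752 - (-36 + 996) = 6752 - 1*960 = 6752 - 960 = 5792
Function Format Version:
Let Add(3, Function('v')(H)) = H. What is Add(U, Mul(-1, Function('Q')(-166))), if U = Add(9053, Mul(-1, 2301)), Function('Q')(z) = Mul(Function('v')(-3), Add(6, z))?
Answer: 5792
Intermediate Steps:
Function('v')(H) = Add(-3, H)
Function('Q')(z) = Add(-36, Mul(-6, z)) (Function('Q')(z) = Mul(Add(-3, -3), Add(6, z)) = Mul(-6, Add(6, z)) = Add(-36, Mul(-6, z)))
U = 6752 (U = Add(9053, -2301) = 6752)
Add(U, Mul(-1, Function('Q')(-166))) = Add(6752, Mul(-1, Add(-36, Mul(-6, -166)))) = Add(6752, Mul(-1, Add(-36, 996))) = Add(6752, Mul(-1, 960)) = Add(6752, -960) = 5792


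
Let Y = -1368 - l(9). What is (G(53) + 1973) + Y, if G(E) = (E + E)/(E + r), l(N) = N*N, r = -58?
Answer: 2514/5 ≈ 502.80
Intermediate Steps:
l(N) = N²
G(E) = 2*E/(-58 + E) (G(E) = (E + E)/(E - 58) = (2*E)/(-58 + E) = 2*E/(-58 + E))
Y = -1449 (Y = -1368 - 1*9² = -1368 - 1*81 = -1368 - 81 = -1449)
(G(53) + 1973) + Y = (2*53/(-58 + 53) + 1973) - 1449 = (2*53/(-5) + 1973) - 1449 = (2*53*(-⅕) + 1973) - 1449 = (-106/5 + 1973) - 1449 = 9759/5 - 1449 = 2514/5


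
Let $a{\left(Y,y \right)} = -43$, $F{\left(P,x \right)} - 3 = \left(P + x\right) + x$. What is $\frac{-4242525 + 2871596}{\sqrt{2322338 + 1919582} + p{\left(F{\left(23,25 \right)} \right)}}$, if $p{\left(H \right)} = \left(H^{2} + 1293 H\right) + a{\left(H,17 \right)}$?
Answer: $- \frac{20368283847}{1544566583} + \frac{3133552 \sqrt{16570}}{1544566583} \approx -12.926$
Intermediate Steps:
$F{\left(P,x \right)} = 3 + P + 2 x$ ($F{\left(P,x \right)} = 3 + \left(\left(P + x\right) + x\right) = 3 + \left(P + 2 x\right) = 3 + P + 2 x$)
$p{\left(H \right)} = -43 + H^{2} + 1293 H$ ($p{\left(H \right)} = \left(H^{2} + 1293 H\right) - 43 = -43 + H^{2} + 1293 H$)
$\frac{-4242525 + 2871596}{\sqrt{2322338 + 1919582} + p{\left(F{\left(23,25 \right)} \right)}} = \frac{-4242525 + 2871596}{\sqrt{2322338 + 1919582} + \left(-43 + \left(3 + 23 + 2 \cdot 25\right)^{2} + 1293 \left(3 + 23 + 2 \cdot 25\right)\right)} = - \frac{1370929}{\sqrt{4241920} + \left(-43 + \left(3 + 23 + 50\right)^{2} + 1293 \left(3 + 23 + 50\right)\right)} = - \frac{1370929}{16 \sqrt{16570} + \left(-43 + 76^{2} + 1293 \cdot 76\right)} = - \frac{1370929}{16 \sqrt{16570} + \left(-43 + 5776 + 98268\right)} = - \frac{1370929}{16 \sqrt{16570} + 104001} = - \frac{1370929}{104001 + 16 \sqrt{16570}}$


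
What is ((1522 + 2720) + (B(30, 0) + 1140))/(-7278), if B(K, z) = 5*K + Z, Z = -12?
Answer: -920/1213 ≈ -0.75845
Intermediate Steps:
B(K, z) = -12 + 5*K (B(K, z) = 5*K - 12 = -12 + 5*K)
((1522 + 2720) + (B(30, 0) + 1140))/(-7278) = ((1522 + 2720) + ((-12 + 5*30) + 1140))/(-7278) = (4242 + ((-12 + 150) + 1140))*(-1/7278) = (4242 + (138 + 1140))*(-1/7278) = (4242 + 1278)*(-1/7278) = 5520*(-1/7278) = -920/1213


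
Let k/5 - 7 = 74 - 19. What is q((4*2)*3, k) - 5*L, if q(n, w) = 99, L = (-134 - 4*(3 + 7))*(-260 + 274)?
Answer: 12279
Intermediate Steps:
k = 310 (k = 35 + 5*(74 - 19) = 35 + 5*55 = 35 + 275 = 310)
L = -2436 (L = (-134 - 4*10)*14 = (-134 - 40)*14 = -174*14 = -2436)
q((4*2)*3, k) - 5*L = 99 - 5*(-2436) = 99 - 1*(-12180) = 99 + 12180 = 12279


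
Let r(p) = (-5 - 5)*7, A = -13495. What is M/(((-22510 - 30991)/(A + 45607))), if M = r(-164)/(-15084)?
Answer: -8920/3202417 ≈ -0.0027854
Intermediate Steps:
r(p) = -70 (r(p) = -10*7 = -70)
M = 35/7542 (M = -70/(-15084) = -70*(-1/15084) = 35/7542 ≈ 0.0046407)
M/(((-22510 - 30991)/(A + 45607))) = 35/(7542*(((-22510 - 30991)/(-13495 + 45607)))) = 35/(7542*((-53501/32112))) = 35/(7542*((-53501*1/32112))) = 35/(7542*(-53501/32112)) = (35/7542)*(-32112/53501) = -8920/3202417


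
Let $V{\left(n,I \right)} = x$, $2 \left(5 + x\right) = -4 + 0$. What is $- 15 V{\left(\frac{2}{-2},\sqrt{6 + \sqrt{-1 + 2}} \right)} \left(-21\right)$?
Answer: $-2205$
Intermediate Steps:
$x = -7$ ($x = -5 + \frac{-4 + 0}{2} = -5 + \frac{1}{2} \left(-4\right) = -5 - 2 = -7$)
$V{\left(n,I \right)} = -7$
$- 15 V{\left(\frac{2}{-2},\sqrt{6 + \sqrt{-1 + 2}} \right)} \left(-21\right) = \left(-15\right) \left(-7\right) \left(-21\right) = 105 \left(-21\right) = -2205$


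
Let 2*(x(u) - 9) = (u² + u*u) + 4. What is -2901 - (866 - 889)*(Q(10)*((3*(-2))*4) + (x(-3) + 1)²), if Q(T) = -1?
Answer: 7794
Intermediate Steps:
x(u) = 11 + u² (x(u) = 9 + ((u² + u*u) + 4)/2 = 9 + ((u² + u²) + 4)/2 = 9 + (2*u² + 4)/2 = 9 + (4 + 2*u²)/2 = 9 + (2 + u²) = 11 + u²)
-2901 - (866 - 889)*(Q(10)*((3*(-2))*4) + (x(-3) + 1)²) = -2901 - (866 - 889)*(-3*(-2)*4 + ((11 + (-3)²) + 1)²) = -2901 - (-23)*(-(-6)*4 + ((11 + 9) + 1)²) = -2901 - (-23)*(-1*(-24) + (20 + 1)²) = -2901 - (-23)*(24 + 21²) = -2901 - (-23)*(24 + 441) = -2901 - (-23)*465 = -2901 - 1*(-10695) = -2901 + 10695 = 7794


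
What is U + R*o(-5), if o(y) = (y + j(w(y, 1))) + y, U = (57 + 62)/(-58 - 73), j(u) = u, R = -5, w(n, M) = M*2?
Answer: 5121/131 ≈ 39.092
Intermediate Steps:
w(n, M) = 2*M
U = -119/131 (U = 119/(-131) = 119*(-1/131) = -119/131 ≈ -0.90840)
o(y) = 2 + 2*y (o(y) = (y + 2*1) + y = (y + 2) + y = (2 + y) + y = 2 + 2*y)
U + R*o(-5) = -119/131 - 5*(2 + 2*(-5)) = -119/131 - 5*(2 - 10) = -119/131 - 5*(-8) = -119/131 + 40 = 5121/131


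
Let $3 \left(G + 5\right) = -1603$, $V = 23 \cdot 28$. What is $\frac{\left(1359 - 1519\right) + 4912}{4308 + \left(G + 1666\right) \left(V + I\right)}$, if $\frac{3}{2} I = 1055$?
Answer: $\frac{10692}{3425183} \approx 0.0031216$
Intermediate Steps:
$I = \frac{2110}{3}$ ($I = \frac{2}{3} \cdot 1055 = \frac{2110}{3} \approx 703.33$)
$V = 644$
$G = - \frac{1618}{3}$ ($G = -5 + \frac{1}{3} \left(-1603\right) = -5 - \frac{1603}{3} = - \frac{1618}{3} \approx -539.33$)
$\frac{\left(1359 - 1519\right) + 4912}{4308 + \left(G + 1666\right) \left(V + I\right)} = \frac{\left(1359 - 1519\right) + 4912}{4308 + \left(- \frac{1618}{3} + 1666\right) \left(644 + \frac{2110}{3}\right)} = \frac{-160 + 4912}{4308 + \frac{3380}{3} \cdot \frac{4042}{3}} = \frac{4752}{4308 + \frac{13661960}{9}} = \frac{4752}{\frac{13700732}{9}} = 4752 \cdot \frac{9}{13700732} = \frac{10692}{3425183}$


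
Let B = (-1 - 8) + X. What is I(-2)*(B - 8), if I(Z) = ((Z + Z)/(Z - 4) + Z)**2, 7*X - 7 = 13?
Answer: -176/7 ≈ -25.143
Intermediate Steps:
X = 20/7 (X = 1 + (1/7)*13 = 1 + 13/7 = 20/7 ≈ 2.8571)
B = -43/7 (B = (-1 - 8) + 20/7 = -9 + 20/7 = -43/7 ≈ -6.1429)
I(Z) = (Z + 2*Z/(-4 + Z))**2 (I(Z) = ((2*Z)/(-4 + Z) + Z)**2 = (2*Z/(-4 + Z) + Z)**2 = (Z + 2*Z/(-4 + Z))**2)
I(-2)*(B - 8) = ((-2)**2*(-2 - 2)**2/(-4 - 2)**2)*(-43/7 - 8) = (4*(-4)**2/(-6)**2)*(-99/7) = (4*(1/36)*16)*(-99/7) = (16/9)*(-99/7) = -176/7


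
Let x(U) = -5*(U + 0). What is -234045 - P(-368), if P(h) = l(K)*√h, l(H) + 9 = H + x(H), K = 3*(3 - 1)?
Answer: -234045 + 132*I*√23 ≈ -2.3405e+5 + 633.05*I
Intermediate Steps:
K = 6 (K = 3*2 = 6)
x(U) = -5*U
l(H) = -9 - 4*H (l(H) = -9 + (H - 5*H) = -9 - 4*H)
P(h) = -33*√h (P(h) = (-9 - 4*6)*√h = (-9 - 24)*√h = -33*√h)
-234045 - P(-368) = -234045 - (-33)*√(-368) = -234045 - (-33)*4*I*√23 = -234045 - (-132)*I*√23 = -234045 + 132*I*√23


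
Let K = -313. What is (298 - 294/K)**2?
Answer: 8754970624/97969 ≈ 89365.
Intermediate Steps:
(298 - 294/K)**2 = (298 - 294/(-313))**2 = (298 - 294*(-1/313))**2 = (298 + 294/313)**2 = (93568/313)**2 = 8754970624/97969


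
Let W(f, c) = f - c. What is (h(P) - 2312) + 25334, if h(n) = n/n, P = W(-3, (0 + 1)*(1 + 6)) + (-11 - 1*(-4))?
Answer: 23023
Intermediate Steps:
P = -17 (P = (-3 - (0 + 1)*(1 + 6)) + (-11 - 1*(-4)) = (-3 - 7) + (-11 + 4) = (-3 - 1*7) - 7 = (-3 - 7) - 7 = -10 - 7 = -17)
h(n) = 1
(h(P) - 2312) + 25334 = (1 - 2312) + 25334 = -2311 + 25334 = 23023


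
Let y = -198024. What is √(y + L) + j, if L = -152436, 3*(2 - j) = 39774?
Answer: -13256 + 6*I*√9735 ≈ -13256.0 + 592.0*I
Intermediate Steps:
j = -13256 (j = 2 - ⅓*39774 = 2 - 13258 = -13256)
√(y + L) + j = √(-198024 - 152436) - 13256 = √(-350460) - 13256 = 6*I*√9735 - 13256 = -13256 + 6*I*√9735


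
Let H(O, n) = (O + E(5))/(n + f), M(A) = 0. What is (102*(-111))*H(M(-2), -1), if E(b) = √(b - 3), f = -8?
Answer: 1258*√2 ≈ 1779.1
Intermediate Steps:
E(b) = √(-3 + b)
H(O, n) = (O + √2)/(-8 + n) (H(O, n) = (O + √(-3 + 5))/(n - 8) = (O + √2)/(-8 + n))
(102*(-111))*H(M(-2), -1) = (102*(-111))*((0 + √2)/(-8 - 1)) = -11322*√2/(-9) = -(-1258)*√2 = 1258*√2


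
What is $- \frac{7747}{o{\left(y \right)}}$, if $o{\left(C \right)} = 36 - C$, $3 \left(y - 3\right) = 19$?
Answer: $- \frac{23241}{80} \approx -290.51$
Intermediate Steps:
$y = \frac{28}{3}$ ($y = 3 + \frac{1}{3} \cdot 19 = 3 + \frac{19}{3} = \frac{28}{3} \approx 9.3333$)
$- \frac{7747}{o{\left(y \right)}} = - \frac{7747}{36 - \frac{28}{3}} = - \frac{7747}{\frac{80}{3}} = \left(-7747\right) \frac{3}{80} = - \frac{23241}{80}$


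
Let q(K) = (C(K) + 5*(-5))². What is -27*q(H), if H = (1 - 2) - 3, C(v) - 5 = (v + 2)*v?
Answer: -3888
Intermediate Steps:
C(v) = 5 + v*(2 + v) (C(v) = 5 + (v + 2)*v = 5 + (2 + v)*v = 5 + v*(2 + v))
H = -4 (H = -1 - 3 = -4)
q(K) = (-20 + K² + 2*K)² (q(K) = ((5 + K² + 2*K) + 5*(-5))² = ((5 + K² + 2*K) - 25)² = (-20 + K² + 2*K)²)
-27*q(H) = -27*(-20 + (-4)² + 2*(-4))² = -27*(-20 + 16 - 8)² = -27*(-12)² = -27*144 = -3888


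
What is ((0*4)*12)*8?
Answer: 0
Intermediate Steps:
((0*4)*12)*8 = (0*12)*8 = 0*8 = 0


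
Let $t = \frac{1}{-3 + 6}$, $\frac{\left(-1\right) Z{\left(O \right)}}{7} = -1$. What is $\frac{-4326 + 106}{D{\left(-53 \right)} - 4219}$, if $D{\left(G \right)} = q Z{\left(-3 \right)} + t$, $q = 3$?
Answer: $\frac{12660}{12593} \approx 1.0053$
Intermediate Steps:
$Z{\left(O \right)} = 7$ ($Z{\left(O \right)} = \left(-7\right) \left(-1\right) = 7$)
$t = \frac{1}{3} \approx 0.33333$
$D{\left(G \right)} = \frac{64}{3}$ ($D{\left(G \right)} = 3 \cdot 7 + \frac{1}{3} = 21 + \frac{1}{3} = \frac{64}{3}$)
$\frac{-4326 + 106}{D{\left(-53 \right)} - 4219} = \frac{-4326 + 106}{\frac{64}{3} - 4219} = - \frac{4220}{- \frac{12593}{3}} = \left(-4220\right) \left(- \frac{3}{12593}\right) = \frac{12660}{12593}$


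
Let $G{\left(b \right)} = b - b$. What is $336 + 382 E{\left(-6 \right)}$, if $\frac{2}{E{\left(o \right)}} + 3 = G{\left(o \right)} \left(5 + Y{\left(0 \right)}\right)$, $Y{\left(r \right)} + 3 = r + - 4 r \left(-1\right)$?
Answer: $\frac{244}{3} \approx 81.333$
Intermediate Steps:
$G{\left(b \right)} = 0$
$Y{\left(r \right)} = -3 + 5 r$ ($Y{\left(r \right)} = -3 + \left(r + - 4 r \left(-1\right)\right) = -3 + \left(r + 4 r\right) = -3 + 5 r$)
$E{\left(o \right)} = - \frac{2}{3}$ ($E{\left(o \right)} = \frac{2}{-3 + 0 \left(5 + \left(-3 + 5 \cdot 0\right)\right)} = \frac{2}{-3 + 0 \left(5 + \left(-3 + 0\right)\right)} = \frac{2}{-3 + 0 \left(5 - 3\right)} = \frac{2}{-3 + 0 \cdot 2} = \frac{2}{-3 + 0} = \frac{2}{-3} = 2 \left(- \frac{1}{3}\right) = - \frac{2}{3}$)
$336 + 382 E{\left(-6 \right)} = 336 + 382 \left(- \frac{2}{3}\right) = 336 - \frac{764}{3} = \frac{244}{3}$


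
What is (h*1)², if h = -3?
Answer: 9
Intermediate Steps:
(h*1)² = (-3*1)² = (-3)² = 9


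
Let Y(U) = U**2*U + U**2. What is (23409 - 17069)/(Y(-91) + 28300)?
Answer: -634/71699 ≈ -0.0088425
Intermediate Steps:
Y(U) = U**2 + U**3 (Y(U) = U**3 + U**2 = U**2 + U**3)
(23409 - 17069)/(Y(-91) + 28300) = (23409 - 17069)/((-91)**2*(1 - 91) + 28300) = 6340/(8281*(-90) + 28300) = 6340/(-745290 + 28300) = 6340/(-716990) = 6340*(-1/716990) = -634/71699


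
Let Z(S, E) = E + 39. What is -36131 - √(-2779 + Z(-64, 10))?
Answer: -36131 - I*√2730 ≈ -36131.0 - 52.249*I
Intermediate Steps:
Z(S, E) = 39 + E
-36131 - √(-2779 + Z(-64, 10)) = -36131 - √(-2779 + (39 + 10)) = -36131 - √(-2779 + 49) = -36131 - √(-2730) = -36131 - I*√2730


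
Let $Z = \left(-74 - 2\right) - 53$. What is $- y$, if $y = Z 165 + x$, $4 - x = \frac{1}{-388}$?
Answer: $\frac{8257027}{388} \approx 21281.0$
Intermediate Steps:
$x = \frac{1553}{388}$ ($x = 4 - \frac{1}{-388} = 4 - - \frac{1}{388} = 4 + \frac{1}{388} = \frac{1553}{388} \approx 4.0026$)
$Z = -129$ ($Z = -76 - 53 = -129$)
$y = - \frac{8257027}{388}$ ($y = \left(-129\right) 165 + \frac{1553}{388} = -21285 + \frac{1553}{388} = - \frac{8257027}{388} \approx -21281.0$)
$- y = \left(-1\right) \left(- \frac{8257027}{388}\right) = \frac{8257027}{388}$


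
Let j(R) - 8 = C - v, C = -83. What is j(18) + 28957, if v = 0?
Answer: 28882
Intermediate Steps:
j(R) = -75 (j(R) = 8 + (-83 - 1*0) = 8 + (-83 + 0) = 8 - 83 = -75)
j(18) + 28957 = -75 + 28957 = 28882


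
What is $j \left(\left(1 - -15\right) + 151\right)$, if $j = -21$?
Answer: $-3507$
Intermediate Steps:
$j \left(\left(1 - -15\right) + 151\right) = - 21 \left(\left(1 - -15\right) + 151\right) = - 21 \left(\left(1 + 15\right) + 151\right) = - 21 \left(16 + 151\right) = \left(-21\right) 167 = -3507$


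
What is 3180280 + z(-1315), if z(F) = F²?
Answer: 4909505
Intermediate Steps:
3180280 + z(-1315) = 3180280 + (-1315)² = 3180280 + 1729225 = 4909505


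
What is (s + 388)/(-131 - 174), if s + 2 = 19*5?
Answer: -481/305 ≈ -1.5770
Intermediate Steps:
s = 93 (s = -2 + 19*5 = -2 + 95 = 93)
(s + 388)/(-131 - 174) = (93 + 388)/(-131 - 174) = 481/(-305) = 481*(-1/305) = -481/305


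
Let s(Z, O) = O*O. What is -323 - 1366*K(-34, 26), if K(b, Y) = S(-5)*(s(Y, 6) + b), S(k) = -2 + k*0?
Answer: 5141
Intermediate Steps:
s(Z, O) = O²
S(k) = -2 (S(k) = -2 + 0 = -2)
K(b, Y) = -72 - 2*b (K(b, Y) = -2*(6² + b) = -2*(36 + b) = -72 - 2*b)
-323 - 1366*K(-34, 26) = -323 - 1366*(-72 - 2*(-34)) = -323 - 1366*(-72 + 68) = -323 - 1366*(-4) = -323 + 5464 = 5141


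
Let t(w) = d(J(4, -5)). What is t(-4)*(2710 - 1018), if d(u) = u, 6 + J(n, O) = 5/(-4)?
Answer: -12267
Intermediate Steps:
J(n, O) = -29/4 (J(n, O) = -6 + 5/(-4) = -6 + 5*(-¼) = -6 - 5/4 = -29/4)
t(w) = -29/4
t(-4)*(2710 - 1018) = -29*(2710 - 1018)/4 = -29/4*1692 = -12267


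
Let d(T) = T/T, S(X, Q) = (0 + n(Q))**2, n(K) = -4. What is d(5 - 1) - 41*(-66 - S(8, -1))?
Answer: 3363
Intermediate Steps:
S(X, Q) = 16 (S(X, Q) = (0 - 4)**2 = (-4)**2 = 16)
d(T) = 1
d(5 - 1) - 41*(-66 - S(8, -1)) = 1 - 41*(-66 - 1*16) = 1 - 41*(-66 - 16) = 1 - 41*(-82) = 1 + 3362 = 3363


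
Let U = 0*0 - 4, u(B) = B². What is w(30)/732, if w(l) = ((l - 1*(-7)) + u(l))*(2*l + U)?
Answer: 13118/183 ≈ 71.683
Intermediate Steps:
U = -4 (U = 0 - 4 = -4)
w(l) = (-4 + 2*l)*(7 + l + l²) (w(l) = ((l - 1*(-7)) + l²)*(2*l - 4) = ((l + 7) + l²)*(-4 + 2*l) = ((7 + l) + l²)*(-4 + 2*l) = (7 + l + l²)*(-4 + 2*l) = (-4 + 2*l)*(7 + l + l²))
w(30)/732 = (-28 - 2*30² + 2*30³ + 10*30)/732 = (-28 - 2*900 + 2*27000 + 300)*(1/732) = (-28 - 1800 + 54000 + 300)*(1/732) = 52472*(1/732) = 13118/183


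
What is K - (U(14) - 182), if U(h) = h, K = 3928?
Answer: 4096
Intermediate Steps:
K - (U(14) - 182) = 3928 - (14 - 182) = 3928 - 1*(-168) = 3928 + 168 = 4096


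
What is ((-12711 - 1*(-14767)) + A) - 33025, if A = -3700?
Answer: -34669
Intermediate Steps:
((-12711 - 1*(-14767)) + A) - 33025 = ((-12711 - 1*(-14767)) - 3700) - 33025 = ((-12711 + 14767) - 3700) - 33025 = (2056 - 3700) - 33025 = -1644 - 33025 = -34669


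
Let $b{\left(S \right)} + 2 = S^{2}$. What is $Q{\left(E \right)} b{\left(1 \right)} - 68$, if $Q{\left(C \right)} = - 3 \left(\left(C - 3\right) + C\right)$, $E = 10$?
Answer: $-17$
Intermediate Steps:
$Q{\left(C \right)} = 9 - 6 C$ ($Q{\left(C \right)} = - 3 \left(\left(-3 + C\right) + C\right) = - 3 \left(-3 + 2 C\right) = 9 - 6 C$)
$b{\left(S \right)} = -2 + S^{2}$
$Q{\left(E \right)} b{\left(1 \right)} - 68 = \left(9 - 60\right) \left(-2 + 1^{2}\right) - 68 = \left(9 - 60\right) \left(-2 + 1\right) - 68 = \left(-51\right) \left(-1\right) - 68 = 51 - 68 = -17$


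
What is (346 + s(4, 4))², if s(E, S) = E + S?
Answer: 125316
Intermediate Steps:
(346 + s(4, 4))² = (346 + (4 + 4))² = (346 + 8)² = 354² = 125316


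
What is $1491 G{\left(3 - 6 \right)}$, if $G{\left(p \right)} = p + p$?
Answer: $-8946$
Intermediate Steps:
$G{\left(p \right)} = 2 p$
$1491 G{\left(3 - 6 \right)} = 1491 \cdot 2 \left(3 - 6\right) = 1491 \cdot 2 \left(-3\right) = 1491 \left(-6\right) = -8946$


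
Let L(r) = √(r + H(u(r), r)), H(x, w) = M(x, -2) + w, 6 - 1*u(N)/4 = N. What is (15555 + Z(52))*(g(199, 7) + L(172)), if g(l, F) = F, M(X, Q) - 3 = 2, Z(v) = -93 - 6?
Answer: 108192 + 15456*√349 ≈ 3.9693e+5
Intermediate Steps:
u(N) = 24 - 4*N
Z(v) = -99
M(X, Q) = 5 (M(X, Q) = 3 + 2 = 5)
H(x, w) = 5 + w
L(r) = √(5 + 2*r) (L(r) = √(r + (5 + r)) = √(5 + 2*r))
(15555 + Z(52))*(g(199, 7) + L(172)) = (15555 - 99)*(7 + √(5 + 2*172)) = 15456*(7 + √(5 + 344)) = 15456*(7 + √349) = 108192 + 15456*√349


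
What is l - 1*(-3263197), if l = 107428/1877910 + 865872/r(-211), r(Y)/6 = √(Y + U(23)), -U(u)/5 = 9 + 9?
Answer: 3063995192849/938955 - 20616*I*√301/43 ≈ 3.2632e+6 - 8318.0*I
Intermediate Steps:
U(u) = -90 (U(u) = -5*(9 + 9) = -5*18 = -90)
r(Y) = 6*√(-90 + Y) (r(Y) = 6*√(Y - 90) = 6*√(-90 + Y))
l = 53714/938955 - 20616*I*√301/43 (l = 107428/1877910 + 865872/((6*√(-90 - 211))) = 107428*(1/1877910) + 865872/((6*√(-301))) = 53714/938955 + 865872/((6*(I*√301))) = 53714/938955 + 865872/((6*I*√301)) = 53714/938955 + 865872*(-I*√301/1806) = 53714/938955 - 20616*I*√301/43 ≈ 0.057206 - 8318.0*I)
l - 1*(-3263197) = (53714/938955 - 20616*I*√301/43) - 1*(-3263197) = (53714/938955 - 20616*I*√301/43) + 3263197 = 3063995192849/938955 - 20616*I*√301/43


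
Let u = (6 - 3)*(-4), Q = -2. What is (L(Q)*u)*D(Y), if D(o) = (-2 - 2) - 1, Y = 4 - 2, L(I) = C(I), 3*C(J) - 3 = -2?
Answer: 20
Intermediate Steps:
C(J) = 1/3 (C(J) = 1 + (1/3)*(-2) = 1 - 2/3 = 1/3)
L(I) = 1/3
u = -12 (u = 3*(-4) = -12)
Y = 2
D(o) = -5 (D(o) = -4 - 1 = -5)
(L(Q)*u)*D(Y) = ((1/3)*(-12))*(-5) = -4*(-5) = 20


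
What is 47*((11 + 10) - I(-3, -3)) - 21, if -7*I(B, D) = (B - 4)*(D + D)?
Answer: 1248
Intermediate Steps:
I(B, D) = -2*D*(-4 + B)/7 (I(B, D) = -(B - 4)*(D + D)/7 = -(-4 + B)*2*D/7 = -2*D*(-4 + B)/7)
47*((11 + 10) - I(-3, -3)) - 21 = 47*((11 + 10) - 2*(-3)*(4 - 1*(-3))/7) - 21 = 47*(21 - 2*(-3)*(4 + 3)/7) - 21 = 47*(21 - 2*(-3)*7/7) - 21 = 47*(21 - 1*(-6)) - 21 = 47*(21 + 6) - 21 = 47*27 - 21 = 1269 - 21 = 1248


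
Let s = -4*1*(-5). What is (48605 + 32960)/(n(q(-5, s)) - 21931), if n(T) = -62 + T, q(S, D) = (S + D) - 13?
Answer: -81565/21991 ≈ -3.7090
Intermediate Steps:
s = 20 (s = -4*(-5) = 20)
q(S, D) = -13 + D + S (q(S, D) = (D + S) - 13 = -13 + D + S)
(48605 + 32960)/(n(q(-5, s)) - 21931) = (48605 + 32960)/((-62 + (-13 + 20 - 5)) - 21931) = 81565/((-62 + 2) - 21931) = 81565/(-60 - 21931) = 81565/(-21991) = 81565*(-1/21991) = -81565/21991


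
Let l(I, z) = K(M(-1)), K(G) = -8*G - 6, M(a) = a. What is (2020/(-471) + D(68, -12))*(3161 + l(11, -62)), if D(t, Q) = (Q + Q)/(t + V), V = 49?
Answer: -29011036/2041 ≈ -14214.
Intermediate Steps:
K(G) = -6 - 8*G
l(I, z) = 2 (l(I, z) = -6 - 8*(-1) = -6 + 8 = 2)
D(t, Q) = 2*Q/(49 + t) (D(t, Q) = (Q + Q)/(t + 49) = (2*Q)/(49 + t) = 2*Q/(49 + t))
(2020/(-471) + D(68, -12))*(3161 + l(11, -62)) = (2020/(-471) + 2*(-12)/(49 + 68))*(3161 + 2) = (2020*(-1/471) + 2*(-12)/117)*3163 = (-2020/471 + 2*(-12)*(1/117))*3163 = (-2020/471 - 8/39)*3163 = -9172/2041*3163 = -29011036/2041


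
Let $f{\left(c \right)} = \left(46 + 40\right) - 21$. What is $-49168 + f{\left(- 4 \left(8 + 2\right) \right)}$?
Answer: $-49103$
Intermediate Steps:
$f{\left(c \right)} = 65$ ($f{\left(c \right)} = 86 - 21 = 65$)
$-49168 + f{\left(- 4 \left(8 + 2\right) \right)} = -49168 + 65 = -49103$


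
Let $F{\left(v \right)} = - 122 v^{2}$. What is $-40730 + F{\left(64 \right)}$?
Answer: $-540442$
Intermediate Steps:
$-40730 + F{\left(64 \right)} = -40730 - 122 \cdot 64^{2} = -40730 - 499712 = -540442$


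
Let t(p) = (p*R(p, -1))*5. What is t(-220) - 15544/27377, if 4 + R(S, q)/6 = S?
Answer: 40474141256/27377 ≈ 1.4784e+6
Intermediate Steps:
R(S, q) = -24 + 6*S
t(p) = 5*p*(-24 + 6*p) (t(p) = (p*(-24 + 6*p))*5 = 5*p*(-24 + 6*p))
t(-220) - 15544/27377 = 30*(-220)*(-4 - 220) - 15544/27377 = 30*(-220)*(-224) - 15544*1/27377 = 1478400 - 15544/27377 = 40474141256/27377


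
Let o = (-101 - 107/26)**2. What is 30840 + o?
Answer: 28317129/676 ≈ 41889.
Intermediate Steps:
o = 7469289/676 (o = (-101 - 107*1/26)**2 = (-101 - 107/26)**2 = (-2733/26)**2 = 7469289/676 ≈ 11049.)
30840 + o = 30840 + 7469289/676 = 28317129/676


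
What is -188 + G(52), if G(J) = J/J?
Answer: -187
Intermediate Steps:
G(J) = 1
-188 + G(52) = -188 + 1 = -187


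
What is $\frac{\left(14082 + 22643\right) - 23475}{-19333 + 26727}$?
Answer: $\frac{6625}{3697} \approx 1.792$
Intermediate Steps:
$\frac{\left(14082 + 22643\right) - 23475}{-19333 + 26727} = \frac{36725 - 23475}{7394} = 13250 \cdot \frac{1}{7394} = \frac{6625}{3697}$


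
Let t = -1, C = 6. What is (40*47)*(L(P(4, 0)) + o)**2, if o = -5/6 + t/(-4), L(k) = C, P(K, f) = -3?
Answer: 992875/18 ≈ 55160.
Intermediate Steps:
L(k) = 6
o = -7/12 (o = -5/6 - 1/(-4) = -5*1/6 - 1*(-1/4) = -5/6 + 1/4 = -7/12 ≈ -0.58333)
(40*47)*(L(P(4, 0)) + o)**2 = (40*47)*(6 - 7/12)**2 = 1880*(65/12)**2 = 1880*(4225/144) = 992875/18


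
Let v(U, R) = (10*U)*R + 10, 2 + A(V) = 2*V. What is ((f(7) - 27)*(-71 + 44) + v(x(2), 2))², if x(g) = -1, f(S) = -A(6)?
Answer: 978121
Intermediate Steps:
A(V) = -2 + 2*V
f(S) = -10 (f(S) = -(-2 + 2*6) = -(-2 + 12) = -1*10 = -10)
v(U, R) = 10 + 10*R*U (v(U, R) = 10*R*U + 10 = 10 + 10*R*U)
((f(7) - 27)*(-71 + 44) + v(x(2), 2))² = ((-10 - 27)*(-71 + 44) + (10 + 10*2*(-1)))² = (-37*(-27) + (10 - 20))² = (999 - 10)² = 989² = 978121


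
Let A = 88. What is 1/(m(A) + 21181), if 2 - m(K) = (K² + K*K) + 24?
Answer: 1/5671 ≈ 0.00017634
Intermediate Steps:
m(K) = -22 - 2*K² (m(K) = 2 - ((K² + K*K) + 24) = 2 - ((K² + K²) + 24) = 2 - (2*K² + 24) = 2 - (24 + 2*K²) = 2 + (-24 - 2*K²) = -22 - 2*K²)
1/(m(A) + 21181) = 1/((-22 - 2*88²) + 21181) = 1/((-22 - 2*7744) + 21181) = 1/((-22 - 15488) + 21181) = 1/(-15510 + 21181) = 1/5671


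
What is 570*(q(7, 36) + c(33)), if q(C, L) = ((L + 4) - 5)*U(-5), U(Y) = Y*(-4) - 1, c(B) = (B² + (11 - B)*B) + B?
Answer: 604770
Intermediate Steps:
c(B) = B + B² + B*(11 - B) (c(B) = (B² + B*(11 - B)) + B = B + B² + B*(11 - B))
U(Y) = -1 - 4*Y (U(Y) = -4*Y - 1 = -1 - 4*Y)
q(C, L) = -19 + 19*L (q(C, L) = ((L + 4) - 5)*(-1 - 4*(-5)) = ((4 + L) - 5)*(-1 + 20) = (-1 + L)*19 = -19 + 19*L)
570*(q(7, 36) + c(33)) = 570*((-19 + 19*36) + 12*33) = 570*((-19 + 684) + 396) = 570*(665 + 396) = 570*1061 = 604770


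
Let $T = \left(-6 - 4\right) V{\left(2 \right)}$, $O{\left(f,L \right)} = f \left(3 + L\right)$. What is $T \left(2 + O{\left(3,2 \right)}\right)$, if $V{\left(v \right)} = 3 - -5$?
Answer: $-1360$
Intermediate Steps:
$V{\left(v \right)} = 8$ ($V{\left(v \right)} = 3 + 5 = 8$)
$T = -80$ ($T = \left(-6 - 4\right) 8 = \left(-10\right) 8 = -80$)
$T \left(2 + O{\left(3,2 \right)}\right) = - 80 \left(2 + 3 \left(3 + 2\right)\right) = - 80 \left(2 + 3 \cdot 5\right) = - 80 \left(2 + 15\right) = \left(-80\right) 17 = -1360$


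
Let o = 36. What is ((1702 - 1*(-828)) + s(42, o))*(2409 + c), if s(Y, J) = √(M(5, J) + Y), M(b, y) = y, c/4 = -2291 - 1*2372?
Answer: -41094790 - 16243*√78 ≈ -4.1238e+7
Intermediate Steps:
c = -18652 (c = 4*(-2291 - 1*2372) = 4*(-2291 - 2372) = 4*(-4663) = -18652)
s(Y, J) = √(J + Y)
((1702 - 1*(-828)) + s(42, o))*(2409 + c) = ((1702 - 1*(-828)) + √(36 + 42))*(2409 - 18652) = ((1702 + 828) + √78)*(-16243) = (2530 + √78)*(-16243) = -41094790 - 16243*√78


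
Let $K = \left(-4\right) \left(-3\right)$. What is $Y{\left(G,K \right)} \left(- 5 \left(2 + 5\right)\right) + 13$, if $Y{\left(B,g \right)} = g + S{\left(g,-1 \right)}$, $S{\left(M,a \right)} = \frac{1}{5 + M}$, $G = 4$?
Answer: $- \frac{6954}{17} \approx -409.06$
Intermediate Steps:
$K = 12$
$Y{\left(B,g \right)} = g + \frac{1}{5 + g}$
$Y{\left(G,K \right)} \left(- 5 \left(2 + 5\right)\right) + 13 = \frac{1 + 12 \left(5 + 12\right)}{5 + 12} \left(- 5 \left(2 + 5\right)\right) + 13 = \frac{1 + 12 \cdot 17}{17} \left(\left(-5\right) 7\right) + 13 = \frac{1 + 204}{17} \left(-35\right) + 13 = \frac{1}{17} \cdot 205 \left(-35\right) + 13 = \frac{205}{17} \left(-35\right) + 13 = - \frac{7175}{17} + 13 = - \frac{6954}{17}$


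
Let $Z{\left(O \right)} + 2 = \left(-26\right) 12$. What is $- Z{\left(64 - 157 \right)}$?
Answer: $314$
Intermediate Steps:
$Z{\left(O \right)} = -314$ ($Z{\left(O \right)} = -2 - 312 = -314$)
$- Z{\left(64 - 157 \right)} = \left(-1\right) \left(-314\right) = 314$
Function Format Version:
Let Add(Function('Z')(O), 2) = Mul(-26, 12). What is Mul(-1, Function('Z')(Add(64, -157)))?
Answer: 314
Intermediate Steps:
Function('Z')(O) = -314 (Function('Z')(O) = Add(-2, Mul(-26, 12)) = Add(-2, -312) = -314)
Mul(-1, Function('Z')(Add(64, -157))) = Mul(-1, -314) = 314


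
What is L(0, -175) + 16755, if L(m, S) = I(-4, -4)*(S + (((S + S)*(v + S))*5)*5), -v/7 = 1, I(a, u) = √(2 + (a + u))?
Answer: 16755 + 1592325*I*√6 ≈ 16755.0 + 3.9004e+6*I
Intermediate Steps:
I(a, u) = √(2 + a + u)
v = -7 (v = -7*1 = -7)
L(m, S) = I*√6*(S + 50*S*(-7 + S)) (L(m, S) = √(2 - 4 - 4)*(S + (((S + S)*(-7 + S))*5)*5) = √(-6)*(S + (((2*S)*(-7 + S))*5)*5) = (I*√6)*(S + ((2*S*(-7 + S))*5)*5) = (I*√6)*(S + (10*S*(-7 + S))*5) = (I*√6)*(S + 50*S*(-7 + S)) = I*√6*(S + 50*S*(-7 + S)))
L(0, -175) + 16755 = I*(-175)*√6*(-349 + 50*(-175)) + 16755 = I*(-175)*√6*(-349 - 8750) + 16755 = I*(-175)*√6*(-9099) + 16755 = 1592325*I*√6 + 16755 = 16755 + 1592325*I*√6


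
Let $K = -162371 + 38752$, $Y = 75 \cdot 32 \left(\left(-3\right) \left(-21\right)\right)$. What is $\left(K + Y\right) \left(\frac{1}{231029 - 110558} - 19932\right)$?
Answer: $- \frac{66228268668151}{120471} \approx -5.4974 \cdot 10^{8}$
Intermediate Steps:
$Y = 151200$ ($Y = 2400 \cdot 63 = 151200$)
$K = -123619$
$\left(K + Y\right) \left(\frac{1}{231029 - 110558} - 19932\right) = \left(-123619 + 151200\right) \left(\frac{1}{231029 - 110558} - 19932\right) = 27581 \left(\frac{1}{120471} - 19932\right) = 27581 \left(- \frac{2401227971}{120471}\right) = - \frac{66228268668151}{120471}$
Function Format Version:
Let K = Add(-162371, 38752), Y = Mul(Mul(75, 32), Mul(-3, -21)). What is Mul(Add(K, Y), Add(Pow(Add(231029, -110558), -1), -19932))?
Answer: Rational(-66228268668151, 120471) ≈ -5.4974e+8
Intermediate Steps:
Y = 151200 (Y = Mul(2400, 63) = 151200)
K = -123619
Mul(Add(K, Y), Add(Pow(Add(231029, -110558), -1), -19932)) = Mul(Add(-123619, 151200), Add(Pow(Add(231029, -110558), -1), -19932)) = Mul(27581, Add(Pow(120471, -1), -19932)) = Mul(27581, Add(Rational(1, 120471), -19932)) = Mul(27581, Rational(-2401227971, 120471)) = Rational(-66228268668151, 120471)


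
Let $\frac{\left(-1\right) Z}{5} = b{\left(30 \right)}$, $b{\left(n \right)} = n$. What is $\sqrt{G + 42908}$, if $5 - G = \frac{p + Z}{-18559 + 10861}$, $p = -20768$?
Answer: $\frac{\sqrt{635707298622}}{3849} \approx 207.15$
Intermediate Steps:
$Z = -150$ ($Z = \left(-5\right) 30 = -150$)
$G = \frac{8786}{3849}$ ($G = 5 - \frac{-20768 - 150}{-18559 + 10861} = 5 - - \frac{20918}{-7698} = 5 - \left(-20918\right) \left(- \frac{1}{7698}\right) = 5 - \frac{10459}{3849} = \frac{8786}{3849} \approx 2.2827$)
$\sqrt{G + 42908} = \sqrt{\frac{8786}{3849} + 42908} = \sqrt{\frac{165161678}{3849}} = \frac{\sqrt{635707298622}}{3849}$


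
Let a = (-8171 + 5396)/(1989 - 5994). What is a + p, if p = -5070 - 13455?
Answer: -4945990/267 ≈ -18524.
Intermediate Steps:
p = -18525
a = 185/267 (a = -2775/(-4005) = -2775*(-1/4005) = 185/267 ≈ 0.69288)
a + p = 185/267 - 18525 = -4945990/267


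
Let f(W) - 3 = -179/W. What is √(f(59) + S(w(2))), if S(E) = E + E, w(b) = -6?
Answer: I*√41890/59 ≈ 3.469*I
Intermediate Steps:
f(W) = 3 - 179/W
S(E) = 2*E
√(f(59) + S(w(2))) = √((3 - 179/59) + 2*(-6)) = √((3 - 179*1/59) - 12) = √((3 - 179/59) - 12) = √(-2/59 - 12) = √(-710/59) = I*√41890/59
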